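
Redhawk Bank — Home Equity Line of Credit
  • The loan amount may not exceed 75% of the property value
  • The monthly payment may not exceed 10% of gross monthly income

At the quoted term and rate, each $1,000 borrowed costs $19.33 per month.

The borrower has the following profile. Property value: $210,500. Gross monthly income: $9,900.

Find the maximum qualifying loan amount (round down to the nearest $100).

Payment cap: 10% × $9,900 = $990/month.
At $19.33 per $1,000, that supports 990/19.33 × 1,000 ≈ $51,215 → $51,200.
LTV cap: 75% × $210,500 = $157,875 → $157,800.
Binding constraint: payment-to-income.

$51,200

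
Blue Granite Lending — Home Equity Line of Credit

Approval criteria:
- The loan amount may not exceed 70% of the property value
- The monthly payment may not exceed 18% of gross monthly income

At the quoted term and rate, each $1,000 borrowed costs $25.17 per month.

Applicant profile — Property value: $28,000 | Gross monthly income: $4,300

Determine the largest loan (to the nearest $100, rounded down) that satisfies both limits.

$19,600

Payment cap: 18% × $4,300 = $774/month.
At $25.17 per $1,000, that supports 774/25.17 × 1,000 ≈ $30,750 → $30,700.
LTV cap: 70% × $28,000 = $19,600 → $19,600.
Binding constraint: loan-to-value.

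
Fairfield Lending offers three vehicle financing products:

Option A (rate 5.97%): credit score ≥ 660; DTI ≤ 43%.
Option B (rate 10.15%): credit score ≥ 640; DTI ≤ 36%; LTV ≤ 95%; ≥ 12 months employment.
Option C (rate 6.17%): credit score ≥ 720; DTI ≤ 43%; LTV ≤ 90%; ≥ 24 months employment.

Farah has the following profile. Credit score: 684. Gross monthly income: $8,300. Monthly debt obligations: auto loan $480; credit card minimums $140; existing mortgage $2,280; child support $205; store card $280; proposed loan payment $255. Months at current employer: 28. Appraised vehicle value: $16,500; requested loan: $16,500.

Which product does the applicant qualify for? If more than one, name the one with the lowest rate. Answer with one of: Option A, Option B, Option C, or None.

Total debts = (480 + 140 + 2,280 + 205 + 280 + 255) = 3,640; DTI = 3,640/8,300 = 43.9%.
LTV = 16,500/16,500 = 100%.
Option A: score 684 ≥ 660; DTI 43.9% > 43% → does not qualify.
Option B: score 684 ≥ 640; DTI 43.9% > 36%; LTV 100% > 95%; employment 28 ≥ 12 mo → does not qualify.
Option C: score 684 < 720; DTI 43.9% > 43%; LTV 100% > 90%; employment 28 ≥ 24 mo → does not qualify.

None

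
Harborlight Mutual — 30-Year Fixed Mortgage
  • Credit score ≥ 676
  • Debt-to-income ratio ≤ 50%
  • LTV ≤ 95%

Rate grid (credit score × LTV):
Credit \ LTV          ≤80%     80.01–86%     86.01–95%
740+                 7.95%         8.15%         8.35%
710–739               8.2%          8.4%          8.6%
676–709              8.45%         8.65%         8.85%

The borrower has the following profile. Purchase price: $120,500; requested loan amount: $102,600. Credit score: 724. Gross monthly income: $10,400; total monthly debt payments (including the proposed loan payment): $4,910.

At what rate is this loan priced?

Credit score 724 ≥ 676; DTI: 4,910 ÷ 10,400 = 47.2%, within the 50% cap
Loan-to-value = 102,600/120,500 = 85.1% — pass (95% max)
Row: 724 falls in 710–739. Column: 85.1% falls in 80.01–86%. Rate = 8.4%.

8.4%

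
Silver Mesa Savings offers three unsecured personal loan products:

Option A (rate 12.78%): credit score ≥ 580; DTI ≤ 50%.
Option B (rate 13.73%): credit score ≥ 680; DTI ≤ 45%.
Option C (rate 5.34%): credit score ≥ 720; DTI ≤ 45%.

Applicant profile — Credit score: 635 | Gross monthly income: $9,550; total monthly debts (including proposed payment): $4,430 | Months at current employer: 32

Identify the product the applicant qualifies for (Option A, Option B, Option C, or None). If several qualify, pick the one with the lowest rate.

DTI = 4,430/9,550 = 46.4%.
Option A: score 635 ≥ 580; DTI 46.4% ≤ 50% → qualifies.
Option B: score 635 < 680; DTI 46.4% > 45% → does not qualify.
Option C: score 635 < 720; DTI 46.4% > 45% → does not qualify.

Option A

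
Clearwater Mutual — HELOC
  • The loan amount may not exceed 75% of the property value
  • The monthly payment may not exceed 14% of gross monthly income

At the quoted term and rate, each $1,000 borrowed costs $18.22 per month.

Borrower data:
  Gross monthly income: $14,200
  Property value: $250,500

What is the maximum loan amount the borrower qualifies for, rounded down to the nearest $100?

$109,100

Payment cap: 14% × $14,200 = $1,988/month.
At $18.22 per $1,000, that supports 1,988/18.22 × 1,000 ≈ $109,110 → $109,100.
LTV cap: 75% × $250,500 = $187,875 → $187,800.
Binding constraint: payment-to-income.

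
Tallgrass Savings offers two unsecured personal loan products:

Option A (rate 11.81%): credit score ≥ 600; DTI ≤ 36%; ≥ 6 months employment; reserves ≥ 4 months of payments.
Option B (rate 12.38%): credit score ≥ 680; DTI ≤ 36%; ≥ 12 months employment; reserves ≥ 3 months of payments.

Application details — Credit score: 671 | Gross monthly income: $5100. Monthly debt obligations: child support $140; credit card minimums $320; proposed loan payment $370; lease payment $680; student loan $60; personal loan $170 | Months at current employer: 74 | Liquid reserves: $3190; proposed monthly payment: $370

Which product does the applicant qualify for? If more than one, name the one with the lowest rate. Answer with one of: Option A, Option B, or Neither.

Total debts = (140 + 320 + 370 + 680 + 60 + 170) = 1,740; DTI = 1,740/5,100 = 34.1%.
Reserves = 3,190/370 = 8.6 months.
Option A: score 671 ≥ 600; DTI 34.1% ≤ 36%; employment 74 ≥ 6 mo; reserves 8.6 ≥ 4 mo → qualifies.
Option B: score 671 < 680; DTI 34.1% ≤ 36%; employment 74 ≥ 12 mo; reserves 8.6 ≥ 3 mo → does not qualify.

Option A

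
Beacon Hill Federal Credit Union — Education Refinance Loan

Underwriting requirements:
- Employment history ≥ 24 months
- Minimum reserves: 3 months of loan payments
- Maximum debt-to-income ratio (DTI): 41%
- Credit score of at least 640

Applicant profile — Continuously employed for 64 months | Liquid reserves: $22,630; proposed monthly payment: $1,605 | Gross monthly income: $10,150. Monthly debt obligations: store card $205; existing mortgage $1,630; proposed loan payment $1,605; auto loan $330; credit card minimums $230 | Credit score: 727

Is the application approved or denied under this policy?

Approved

Employment 64 ≥ 24 months
Liquid reserves cover 22,630/1,605 = 14.1 months — ≥ 3 required
Total monthly debts = (205 + 1,630 + 1,605 + 330 + 230) = 4,000. DTI = 4,000/10,150 = 39.4% ≤ 41%
Credit score 727 ≥ 640 (meets)
All criteria satisfied.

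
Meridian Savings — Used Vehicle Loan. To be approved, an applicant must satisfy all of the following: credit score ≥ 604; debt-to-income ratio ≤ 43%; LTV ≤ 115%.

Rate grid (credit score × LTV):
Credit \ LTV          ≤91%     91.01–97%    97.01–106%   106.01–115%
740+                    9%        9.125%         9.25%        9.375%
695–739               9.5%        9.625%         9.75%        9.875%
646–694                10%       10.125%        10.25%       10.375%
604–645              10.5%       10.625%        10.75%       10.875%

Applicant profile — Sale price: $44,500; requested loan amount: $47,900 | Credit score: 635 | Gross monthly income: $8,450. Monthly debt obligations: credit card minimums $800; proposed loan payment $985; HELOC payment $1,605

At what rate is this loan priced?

10.875%

Credit score 635 ≥ 604; Total monthly debts = (800 + 985 + 1,605) = 3,390. DTI = 3,390/8,450 = 40.1% ≤ 43%
LTV = 47,900/44,500 = 107.6% ≤ 115%
Row: 635 falls in 604–645. Column: 107.6% falls in 106.01–115%. Rate = 10.875%.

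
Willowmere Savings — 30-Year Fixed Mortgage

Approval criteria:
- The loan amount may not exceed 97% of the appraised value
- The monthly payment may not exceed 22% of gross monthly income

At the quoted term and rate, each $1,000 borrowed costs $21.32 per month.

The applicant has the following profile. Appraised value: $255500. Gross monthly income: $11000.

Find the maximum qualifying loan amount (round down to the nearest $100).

$113,500

Payment cap: 22% × $11,000 = $2,420/month.
At $21.32 per $1,000, that supports 2,420/21.32 × 1,000 ≈ $113,508 → $113,500.
LTV cap: 97% × $255,500 = $247,835 → $247,800.
Binding constraint: payment-to-income.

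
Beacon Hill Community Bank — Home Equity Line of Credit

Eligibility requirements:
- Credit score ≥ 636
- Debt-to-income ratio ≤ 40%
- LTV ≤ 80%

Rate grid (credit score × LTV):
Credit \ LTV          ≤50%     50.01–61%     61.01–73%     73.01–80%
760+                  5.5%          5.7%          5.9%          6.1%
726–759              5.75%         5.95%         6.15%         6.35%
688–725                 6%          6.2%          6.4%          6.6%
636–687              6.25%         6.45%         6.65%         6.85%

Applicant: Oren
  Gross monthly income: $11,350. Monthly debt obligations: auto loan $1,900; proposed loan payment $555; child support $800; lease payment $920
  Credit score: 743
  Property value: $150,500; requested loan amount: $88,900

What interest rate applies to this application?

5.95%

Credit score 743 ≥ 636; Total monthly debts = (1,900 + 555 + 800 + 920) = 4,175. DTI: 4,175 ÷ 11,350 = 36.8%, within the 40% cap
LTV = 88,900/150,500 = 59.1% ≤ 80%
Score 743 is in the 726–759 band; LTV 59.1% is in the 50.01–61% band → 5.95%.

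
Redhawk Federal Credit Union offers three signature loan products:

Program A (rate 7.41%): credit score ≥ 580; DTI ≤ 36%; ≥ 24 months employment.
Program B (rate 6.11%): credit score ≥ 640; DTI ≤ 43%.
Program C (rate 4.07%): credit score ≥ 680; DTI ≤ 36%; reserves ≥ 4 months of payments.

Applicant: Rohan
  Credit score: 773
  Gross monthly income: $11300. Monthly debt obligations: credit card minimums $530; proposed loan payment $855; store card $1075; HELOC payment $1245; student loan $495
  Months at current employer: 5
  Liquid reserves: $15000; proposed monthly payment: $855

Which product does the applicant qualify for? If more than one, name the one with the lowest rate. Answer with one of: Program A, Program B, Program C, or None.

Total debts = (530 + 855 + 1,075 + 1,245 + 495) = 4,200; DTI = 4,200/11,300 = 37.2%.
Reserves = 15,000/855 = 17.5 months.
Program A: score 773 ≥ 580; DTI 37.2% > 36%; employment 5 < 24 mo → does not qualify.
Program B: score 773 ≥ 640; DTI 37.2% ≤ 43% → qualifies.
Program C: score 773 ≥ 680; DTI 37.2% > 36%; reserves 17.5 ≥ 4 mo → does not qualify.

Program B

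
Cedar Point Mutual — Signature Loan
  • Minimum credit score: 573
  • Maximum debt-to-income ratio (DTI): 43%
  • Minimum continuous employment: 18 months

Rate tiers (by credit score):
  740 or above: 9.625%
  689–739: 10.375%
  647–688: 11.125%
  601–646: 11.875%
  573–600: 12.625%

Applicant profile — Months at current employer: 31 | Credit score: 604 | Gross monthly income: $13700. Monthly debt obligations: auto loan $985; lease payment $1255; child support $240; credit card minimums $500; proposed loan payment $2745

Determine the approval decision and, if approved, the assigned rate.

Credit score 604 ≥ 573 (meets minimum)
Employment 31 ≥ 18 months
Total monthly debts = (985 + 1,255 + 240 + 500 + 2,745) = 5,725. Debt-to-income = 5,725/13,700 = 41.8% — meets 43% limit
All requirements met. Score 604 falls in the 601–646 tier → 11.875%.

Approved at 11.875%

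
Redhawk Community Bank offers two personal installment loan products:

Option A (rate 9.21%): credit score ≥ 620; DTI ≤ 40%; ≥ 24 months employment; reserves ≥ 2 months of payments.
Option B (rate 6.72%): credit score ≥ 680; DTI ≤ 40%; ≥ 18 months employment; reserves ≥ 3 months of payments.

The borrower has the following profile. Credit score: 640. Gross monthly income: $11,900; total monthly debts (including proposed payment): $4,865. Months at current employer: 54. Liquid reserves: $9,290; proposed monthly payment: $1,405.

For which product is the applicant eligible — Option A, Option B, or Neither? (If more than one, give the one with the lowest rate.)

Neither

DTI = 4,865/11,900 = 40.9%.
Reserves = 9,290/1,405 = 6.6 months.
Option A: score 640 ≥ 620; DTI 40.9% > 40%; employment 54 ≥ 24 mo; reserves 6.6 ≥ 2 mo → does not qualify.
Option B: score 640 < 680; DTI 40.9% > 40%; employment 54 ≥ 18 mo; reserves 6.6 ≥ 3 mo → does not qualify.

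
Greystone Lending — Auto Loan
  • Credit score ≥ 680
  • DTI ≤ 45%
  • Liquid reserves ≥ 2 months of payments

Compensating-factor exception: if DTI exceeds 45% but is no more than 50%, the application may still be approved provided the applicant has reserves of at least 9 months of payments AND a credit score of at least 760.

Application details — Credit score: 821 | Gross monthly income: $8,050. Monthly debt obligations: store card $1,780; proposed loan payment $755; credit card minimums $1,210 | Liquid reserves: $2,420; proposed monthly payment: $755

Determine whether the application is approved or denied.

Denied

Credit score 821 ≥ 680 (meets base)
Total debts = (1,780 + 755 + 1,210) = 3,745. DTI = 3,745/8,050 = 46.5% > 45% — standard DTI limit exceeded.
Reserves = 2,420/755 = 3.2 months ≥ 2
DTI 46.5% is within the 45%–50% exception band; checking compensating factors.
Override check — reserves: 3.2 mo (short of 9); score: 821 (ok).
Compensating-factor requirement not fully met.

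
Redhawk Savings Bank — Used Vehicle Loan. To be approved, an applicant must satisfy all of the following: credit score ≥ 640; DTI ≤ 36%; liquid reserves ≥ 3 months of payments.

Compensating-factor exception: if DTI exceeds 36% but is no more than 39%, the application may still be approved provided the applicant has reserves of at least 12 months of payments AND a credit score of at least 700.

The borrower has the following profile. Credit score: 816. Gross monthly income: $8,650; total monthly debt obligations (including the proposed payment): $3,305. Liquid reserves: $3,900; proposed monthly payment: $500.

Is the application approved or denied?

Denied

Credit score 816 ≥ 640 (meets base)
DTI: 3,305 ÷ 8,650 = 38.2%, over the 36% base limit.
Reserves: 3,900 ÷ 500 = 7.8 months (meets 3-month minimum)
DTI 38.2% is within the 36%–39% exception band; checking compensating factors.
Override check — reserves: 7.8 mo (short of 12); score: 816 (ok).
Compensating-factor requirement not fully met.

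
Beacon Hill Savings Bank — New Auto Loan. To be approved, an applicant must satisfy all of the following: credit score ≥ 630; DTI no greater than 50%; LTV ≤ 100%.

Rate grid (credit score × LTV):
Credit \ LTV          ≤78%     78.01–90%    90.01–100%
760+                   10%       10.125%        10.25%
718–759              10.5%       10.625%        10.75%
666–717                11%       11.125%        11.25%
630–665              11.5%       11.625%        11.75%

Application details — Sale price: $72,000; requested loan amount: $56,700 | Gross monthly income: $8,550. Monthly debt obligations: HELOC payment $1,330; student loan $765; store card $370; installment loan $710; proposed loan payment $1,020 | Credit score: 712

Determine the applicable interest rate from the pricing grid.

Credit score 712 ≥ 630; Total monthly debts = (1,330 + 765 + 370 + 710 + 1,020) = 4,195. Debt-to-income = 4,195/8,550 = 49.1% — meets 50% limit
Loan-to-value = 56,700/72,000 = 78.8% — pass (100% max)
Credit 712 → row 666–717; LTV 78.8% → column 78.01–90%. Grid cell → 11.125%.

11.125%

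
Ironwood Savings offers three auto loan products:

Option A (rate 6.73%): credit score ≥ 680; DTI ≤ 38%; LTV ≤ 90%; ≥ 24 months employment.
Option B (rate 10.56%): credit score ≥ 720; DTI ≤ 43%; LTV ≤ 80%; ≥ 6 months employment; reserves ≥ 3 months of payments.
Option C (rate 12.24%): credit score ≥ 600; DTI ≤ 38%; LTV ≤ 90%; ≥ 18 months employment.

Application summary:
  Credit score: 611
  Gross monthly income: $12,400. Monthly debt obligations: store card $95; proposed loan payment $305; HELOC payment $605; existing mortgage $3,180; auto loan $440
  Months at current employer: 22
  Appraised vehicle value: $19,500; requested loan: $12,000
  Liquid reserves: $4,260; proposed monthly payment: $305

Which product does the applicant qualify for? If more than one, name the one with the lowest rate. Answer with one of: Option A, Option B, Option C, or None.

Total debts = (95 + 305 + 605 + 3,180 + 440) = 4,625; DTI = 4,625/12,400 = 37.3%.
LTV = 12,000/19,500 = 61.5%.
Reserves = 4,260/305 = 14.0 months.
Option A: score 611 < 680; DTI 37.3% ≤ 38%; LTV 61.5% ≤ 90%; employment 22 < 24 mo → does not qualify.
Option B: score 611 < 720; DTI 37.3% ≤ 43%; LTV 61.5% ≤ 80%; employment 22 ≥ 6 mo; reserves 14.0 ≥ 3 mo → does not qualify.
Option C: score 611 ≥ 600; DTI 37.3% ≤ 38%; LTV 61.5% ≤ 90%; employment 22 ≥ 18 mo → qualifies.

Option C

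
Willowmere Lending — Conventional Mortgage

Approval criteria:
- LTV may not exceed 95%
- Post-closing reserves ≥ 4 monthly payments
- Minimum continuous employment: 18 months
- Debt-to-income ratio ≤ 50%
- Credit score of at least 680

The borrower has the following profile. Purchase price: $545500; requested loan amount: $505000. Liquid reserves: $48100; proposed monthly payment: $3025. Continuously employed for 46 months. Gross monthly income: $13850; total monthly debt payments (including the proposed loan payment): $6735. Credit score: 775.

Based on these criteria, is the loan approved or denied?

Loan-to-value = 505,000/545,500 = 92.6% — pass (95% max)
Reserves = 48,100/3,025 = 15.9 months ≥ 4
Employment 46 ≥ 18 months
DTI = 6,735/13,850 = 48.6% ≤ 50%
Credit score 775 ≥ 680 (meets)
All criteria satisfied.

Approved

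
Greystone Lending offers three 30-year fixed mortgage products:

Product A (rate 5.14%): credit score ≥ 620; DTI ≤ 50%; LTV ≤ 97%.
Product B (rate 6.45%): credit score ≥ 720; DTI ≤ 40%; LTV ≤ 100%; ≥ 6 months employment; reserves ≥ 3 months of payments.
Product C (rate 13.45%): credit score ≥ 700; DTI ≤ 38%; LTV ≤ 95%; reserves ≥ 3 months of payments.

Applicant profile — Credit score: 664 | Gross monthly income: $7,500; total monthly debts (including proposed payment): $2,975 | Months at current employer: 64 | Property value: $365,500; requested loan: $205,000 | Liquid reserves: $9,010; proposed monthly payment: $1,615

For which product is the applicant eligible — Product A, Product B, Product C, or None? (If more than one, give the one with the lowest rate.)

DTI = 2,975/7,500 = 39.7%.
LTV = 205,000/365,500 = 56.1%.
Reserves = 9,010/1,615 = 5.6 months.
Product A: score 664 ≥ 620; DTI 39.7% ≤ 50%; LTV 56.1% ≤ 97% → qualifies.
Product B: score 664 < 720; DTI 39.7% ≤ 40%; LTV 56.1% ≤ 100%; employment 64 ≥ 6 mo; reserves 5.6 ≥ 3 mo → does not qualify.
Product C: score 664 < 700; DTI 39.7% > 38%; LTV 56.1% ≤ 95%; reserves 5.6 ≥ 3 mo → does not qualify.

Product A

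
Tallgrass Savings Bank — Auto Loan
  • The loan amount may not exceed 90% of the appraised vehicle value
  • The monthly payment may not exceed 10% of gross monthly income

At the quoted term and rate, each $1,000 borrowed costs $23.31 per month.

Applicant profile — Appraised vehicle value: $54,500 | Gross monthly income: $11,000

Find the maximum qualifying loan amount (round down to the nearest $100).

Payment cap: 10% × $11,000 = $1,100/month.
At $23.31 per $1,000, that supports 1,100/23.31 × 1,000 ≈ $47,190 → $47,100.
LTV cap: 90% × $54,500 = $49,050 → $49,000.
Binding constraint: payment-to-income.

$47,100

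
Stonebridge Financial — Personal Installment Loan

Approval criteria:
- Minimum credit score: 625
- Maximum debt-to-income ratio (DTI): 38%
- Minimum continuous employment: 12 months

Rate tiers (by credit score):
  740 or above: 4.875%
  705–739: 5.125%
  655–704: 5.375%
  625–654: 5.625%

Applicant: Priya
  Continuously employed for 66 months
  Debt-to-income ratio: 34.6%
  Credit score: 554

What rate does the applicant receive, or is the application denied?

Denied

Credit score 554 < 625 (below minimum)
Employment 66 ≥ 12 months
DTI 34.6% is within the 38% limit
Not all requirements met → denied.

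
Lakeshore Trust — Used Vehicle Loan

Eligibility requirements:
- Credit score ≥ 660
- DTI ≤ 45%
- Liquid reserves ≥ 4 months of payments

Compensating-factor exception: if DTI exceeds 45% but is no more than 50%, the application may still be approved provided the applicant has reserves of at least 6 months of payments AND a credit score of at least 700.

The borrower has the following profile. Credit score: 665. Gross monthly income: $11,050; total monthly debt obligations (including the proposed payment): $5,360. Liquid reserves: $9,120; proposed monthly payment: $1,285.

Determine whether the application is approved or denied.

Credit score 665 ≥ 660 (meets base)
DTI = 5,360/11,050 = 48.5% > 45% — standard DTI limit exceeded.
Reserves = 9,120/1,285 = 7.1 months ≥ 4
DTI 48.5% is within the 45%–50% exception band; checking compensating factors.
Override check — reserves: 7.1 mo (ok); score: 665 (below 700).
Override conditions not both satisfied; exception does not apply.

Denied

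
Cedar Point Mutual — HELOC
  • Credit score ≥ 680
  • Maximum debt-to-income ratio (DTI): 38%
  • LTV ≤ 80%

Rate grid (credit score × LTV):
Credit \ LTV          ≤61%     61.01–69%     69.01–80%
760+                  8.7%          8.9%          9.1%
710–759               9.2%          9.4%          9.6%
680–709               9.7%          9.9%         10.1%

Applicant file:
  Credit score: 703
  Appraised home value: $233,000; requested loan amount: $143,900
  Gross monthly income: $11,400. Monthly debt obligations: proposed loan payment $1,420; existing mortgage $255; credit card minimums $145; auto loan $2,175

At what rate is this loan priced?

9.9%

Credit score 703 ≥ 680; Total monthly debts = (1,420 + 255 + 145 + 2,175) = 3,995. DTI: 3,995 ÷ 11,400 = 35%, within the 38% cap
LTV: 143,900 ÷ 233,000 = 61.8%, within 80% cap
Credit 703 → row 680–709; LTV 61.8% → column 61.01–69%. Grid cell → 9.9%.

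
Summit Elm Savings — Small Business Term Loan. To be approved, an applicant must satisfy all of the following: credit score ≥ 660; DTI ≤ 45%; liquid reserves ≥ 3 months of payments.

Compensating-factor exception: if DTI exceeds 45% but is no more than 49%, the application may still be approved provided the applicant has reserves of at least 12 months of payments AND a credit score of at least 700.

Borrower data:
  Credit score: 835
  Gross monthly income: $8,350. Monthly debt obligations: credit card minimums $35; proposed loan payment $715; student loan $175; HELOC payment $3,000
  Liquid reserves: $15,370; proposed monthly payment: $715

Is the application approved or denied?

Approved

Credit score 835 ≥ 660 (meets base)
Total debts = (35 + 715 + 175 + 3,000) = 3,925. DTI = 3,925/8,350 = 47% > 45% — standard DTI limit exceeded.
Liquid reserves cover 15,370/715 = 21.5 months — ≥ 3 required
47% falls in the override range (45%–49%), so the compensating-factor test applies.
Override check — reserves: 21.5 mo (ok); score: 835 (ok).
Both compensating conditions met → exception applies.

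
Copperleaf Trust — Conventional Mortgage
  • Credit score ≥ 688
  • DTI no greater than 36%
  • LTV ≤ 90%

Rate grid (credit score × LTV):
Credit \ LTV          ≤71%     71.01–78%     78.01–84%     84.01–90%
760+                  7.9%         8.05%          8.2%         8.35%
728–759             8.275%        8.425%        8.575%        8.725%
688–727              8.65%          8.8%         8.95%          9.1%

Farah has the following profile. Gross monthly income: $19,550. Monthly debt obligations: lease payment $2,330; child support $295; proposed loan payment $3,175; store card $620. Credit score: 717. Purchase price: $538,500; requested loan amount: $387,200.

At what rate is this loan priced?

8.8%

Credit score 717 ≥ 688; Total monthly debts = (2,330 + 295 + 3,175 + 620) = 6,420. Debt-to-income = 6,420/19,550 = 32.8% — meets 36% limit
LTV = 387,200/538,500 = 71.9% ≤ 90%
Row: 717 falls in 688–727. Column: 71.9% falls in 71.01–78%. Rate = 8.8%.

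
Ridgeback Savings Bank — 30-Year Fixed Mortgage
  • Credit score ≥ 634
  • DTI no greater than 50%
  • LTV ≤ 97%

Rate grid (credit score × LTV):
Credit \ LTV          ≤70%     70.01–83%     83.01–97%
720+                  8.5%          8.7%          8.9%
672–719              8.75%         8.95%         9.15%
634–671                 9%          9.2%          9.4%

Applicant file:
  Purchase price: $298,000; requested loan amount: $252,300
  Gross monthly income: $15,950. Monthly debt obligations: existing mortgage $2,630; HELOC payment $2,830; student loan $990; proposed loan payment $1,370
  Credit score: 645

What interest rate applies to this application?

Credit score 645 ≥ 634; Total monthly debts = (2,630 + 2,830 + 990 + 1,370) = 7,820. DTI: 7,820 ÷ 15,950 = 49%, within the 50% cap
LTV: 252,300 ÷ 298,000 = 84.7%, within 97% cap
Credit 645 → row 634–671; LTV 84.7% → column 83.01–97%. Grid cell → 9.4%.

9.4%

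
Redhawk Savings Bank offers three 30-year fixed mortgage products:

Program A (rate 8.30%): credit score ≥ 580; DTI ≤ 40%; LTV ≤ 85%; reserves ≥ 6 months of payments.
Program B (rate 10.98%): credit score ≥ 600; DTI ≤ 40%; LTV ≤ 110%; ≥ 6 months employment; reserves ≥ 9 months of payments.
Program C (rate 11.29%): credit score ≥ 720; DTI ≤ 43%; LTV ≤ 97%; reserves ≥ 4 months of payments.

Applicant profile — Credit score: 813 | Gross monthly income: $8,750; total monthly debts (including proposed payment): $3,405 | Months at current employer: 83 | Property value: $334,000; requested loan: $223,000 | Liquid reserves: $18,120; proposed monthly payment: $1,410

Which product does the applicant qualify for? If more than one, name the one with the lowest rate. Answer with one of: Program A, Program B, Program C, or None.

Program A

DTI = 3,405/8,750 = 38.9%.
LTV = 223,000/334,000 = 66.8%.
Reserves = 18,120/1,410 = 12.9 months.
Program A: score 813 ≥ 580; DTI 38.9% ≤ 40%; LTV 66.8% ≤ 85%; reserves 12.9 ≥ 6 mo → qualifies.
Program B: score 813 ≥ 600; DTI 38.9% ≤ 40%; LTV 66.8% ≤ 110%; employment 83 ≥ 6 mo; reserves 12.9 ≥ 9 mo → qualifies.
Program C: score 813 ≥ 720; DTI 38.9% ≤ 43%; LTV 66.8% ≤ 97%; reserves 12.9 ≥ 4 mo → qualifies.
Qualifying: Program A, Program B, Program C. Lowest rate is 8.30% → Program A.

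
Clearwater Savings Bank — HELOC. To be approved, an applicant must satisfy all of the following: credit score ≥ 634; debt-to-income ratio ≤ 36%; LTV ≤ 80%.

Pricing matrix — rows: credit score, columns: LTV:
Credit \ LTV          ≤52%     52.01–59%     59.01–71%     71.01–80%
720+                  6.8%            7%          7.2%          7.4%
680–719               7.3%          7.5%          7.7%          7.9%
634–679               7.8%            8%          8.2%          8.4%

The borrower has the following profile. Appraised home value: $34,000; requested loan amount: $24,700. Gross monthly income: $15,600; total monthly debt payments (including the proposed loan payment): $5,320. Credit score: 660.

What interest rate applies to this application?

8.4%

Credit score 660 ≥ 634; DTI: 5,320 ÷ 15,600 = 34.1%, within the 36% cap
LTV = 24,700/34,000 = 72.6% ≤ 80%
Row: 660 falls in 634–679. Column: 72.6% falls in 71.01–80%. Rate = 8.4%.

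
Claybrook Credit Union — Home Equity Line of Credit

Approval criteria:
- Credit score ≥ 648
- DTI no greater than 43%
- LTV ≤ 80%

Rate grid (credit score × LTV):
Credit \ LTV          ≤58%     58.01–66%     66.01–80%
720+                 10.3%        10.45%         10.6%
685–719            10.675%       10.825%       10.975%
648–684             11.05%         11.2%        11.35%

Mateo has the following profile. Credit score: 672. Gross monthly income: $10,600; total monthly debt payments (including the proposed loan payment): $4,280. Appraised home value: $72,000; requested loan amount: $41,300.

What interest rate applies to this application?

11.05%

Credit score 672 ≥ 648; Debt-to-income = 4,280/10,600 = 40.4% — meets 43% limit
Loan-to-value = 41,300/72,000 = 57.4% — pass (80% max)
Row: 672 falls in 648–684. Column: 57.4% falls in ≤58%. Rate = 11.05%.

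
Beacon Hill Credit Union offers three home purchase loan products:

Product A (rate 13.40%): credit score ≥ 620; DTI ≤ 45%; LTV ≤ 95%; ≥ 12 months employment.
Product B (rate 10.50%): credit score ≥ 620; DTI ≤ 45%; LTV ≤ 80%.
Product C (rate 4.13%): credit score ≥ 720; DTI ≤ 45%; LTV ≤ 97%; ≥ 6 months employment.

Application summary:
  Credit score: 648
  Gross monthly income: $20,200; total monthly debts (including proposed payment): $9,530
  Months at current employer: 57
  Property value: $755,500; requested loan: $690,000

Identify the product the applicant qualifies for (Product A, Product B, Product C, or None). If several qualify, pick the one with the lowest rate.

None

DTI = 9,530/20,200 = 47.2%.
LTV = 690,000/755,500 = 91.3%.
Product A: score 648 ≥ 620; DTI 47.2% > 45%; LTV 91.3% ≤ 95%; employment 57 ≥ 12 mo → does not qualify.
Product B: score 648 ≥ 620; DTI 47.2% > 45%; LTV 91.3% > 80% → does not qualify.
Product C: score 648 < 720; DTI 47.2% > 45%; LTV 91.3% ≤ 97%; employment 57 ≥ 6 mo → does not qualify.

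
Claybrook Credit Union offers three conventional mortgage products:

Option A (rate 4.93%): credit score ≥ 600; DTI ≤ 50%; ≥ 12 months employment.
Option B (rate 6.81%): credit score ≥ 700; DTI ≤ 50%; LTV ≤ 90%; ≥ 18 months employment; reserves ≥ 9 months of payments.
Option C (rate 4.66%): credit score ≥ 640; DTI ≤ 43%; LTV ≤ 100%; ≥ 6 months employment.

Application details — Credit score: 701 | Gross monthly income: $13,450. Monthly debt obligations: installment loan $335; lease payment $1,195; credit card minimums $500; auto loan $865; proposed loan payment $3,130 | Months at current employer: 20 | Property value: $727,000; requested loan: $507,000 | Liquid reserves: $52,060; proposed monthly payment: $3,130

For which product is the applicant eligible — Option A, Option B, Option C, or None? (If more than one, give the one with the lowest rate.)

Option A

Total debts = (335 + 1,195 + 500 + 865 + 3,130) = 6,025; DTI = 6,025/13,450 = 44.8%.
LTV = 507,000/727,000 = 69.7%.
Reserves = 52,060/3,130 = 16.6 months.
Option A: score 701 ≥ 600; DTI 44.8% ≤ 50%; employment 20 ≥ 12 mo → qualifies.
Option B: score 701 ≥ 700; DTI 44.8% ≤ 50%; LTV 69.7% ≤ 90%; employment 20 ≥ 18 mo; reserves 16.6 ≥ 9 mo → qualifies.
Option C: score 701 ≥ 640; DTI 44.8% > 43%; LTV 69.7% ≤ 100%; employment 20 ≥ 6 mo → does not qualify.
Qualifying: Option A, Option B. Lowest rate is 4.93% → Option A.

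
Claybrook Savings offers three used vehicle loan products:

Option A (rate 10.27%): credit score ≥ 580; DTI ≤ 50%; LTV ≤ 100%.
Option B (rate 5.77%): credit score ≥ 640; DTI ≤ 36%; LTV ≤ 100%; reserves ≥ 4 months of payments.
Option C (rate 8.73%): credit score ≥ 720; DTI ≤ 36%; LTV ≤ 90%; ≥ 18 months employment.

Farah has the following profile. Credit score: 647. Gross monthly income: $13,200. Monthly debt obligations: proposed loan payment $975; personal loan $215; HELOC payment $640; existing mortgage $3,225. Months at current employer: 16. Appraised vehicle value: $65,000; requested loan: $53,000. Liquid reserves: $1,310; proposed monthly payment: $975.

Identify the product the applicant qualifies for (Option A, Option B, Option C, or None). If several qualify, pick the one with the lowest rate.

Total debts = (975 + 215 + 640 + 3,225) = 5,055; DTI = 5,055/13,200 = 38.3%.
LTV = 53,000/65,000 = 81.5%.
Reserves = 1,310/975 = 1.3 months.
Option A: score 647 ≥ 580; DTI 38.3% ≤ 50%; LTV 81.5% ≤ 100% → qualifies.
Option B: score 647 ≥ 640; DTI 38.3% > 36%; LTV 81.5% ≤ 100%; reserves 1.3 < 4 mo → does not qualify.
Option C: score 647 < 720; DTI 38.3% > 36%; LTV 81.5% ≤ 90%; employment 16 < 18 mo → does not qualify.

Option A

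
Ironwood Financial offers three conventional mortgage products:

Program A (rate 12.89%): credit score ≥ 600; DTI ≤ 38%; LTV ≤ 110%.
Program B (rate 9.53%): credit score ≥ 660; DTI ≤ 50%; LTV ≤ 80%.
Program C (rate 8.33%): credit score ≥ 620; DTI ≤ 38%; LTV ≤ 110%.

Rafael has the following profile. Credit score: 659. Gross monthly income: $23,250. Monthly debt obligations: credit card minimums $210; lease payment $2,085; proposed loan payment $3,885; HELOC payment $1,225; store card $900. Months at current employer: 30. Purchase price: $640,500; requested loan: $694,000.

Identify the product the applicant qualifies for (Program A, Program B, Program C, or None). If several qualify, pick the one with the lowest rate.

Total debts = (210 + 2,085 + 3,885 + 1,225 + 900) = 8,305; DTI = 8,305/23,250 = 35.7%.
LTV = 694,000/640,500 = 108.4%.
Program A: score 659 ≥ 600; DTI 35.7% ≤ 38%; LTV 108.4% ≤ 110% → qualifies.
Program B: score 659 < 660; DTI 35.7% ≤ 50%; LTV 108.4% > 80% → does not qualify.
Program C: score 659 ≥ 620; DTI 35.7% ≤ 38%; LTV 108.4% ≤ 110% → qualifies.
Qualifying: Program A, Program C. Lowest rate is 8.33% → Program C.

Program C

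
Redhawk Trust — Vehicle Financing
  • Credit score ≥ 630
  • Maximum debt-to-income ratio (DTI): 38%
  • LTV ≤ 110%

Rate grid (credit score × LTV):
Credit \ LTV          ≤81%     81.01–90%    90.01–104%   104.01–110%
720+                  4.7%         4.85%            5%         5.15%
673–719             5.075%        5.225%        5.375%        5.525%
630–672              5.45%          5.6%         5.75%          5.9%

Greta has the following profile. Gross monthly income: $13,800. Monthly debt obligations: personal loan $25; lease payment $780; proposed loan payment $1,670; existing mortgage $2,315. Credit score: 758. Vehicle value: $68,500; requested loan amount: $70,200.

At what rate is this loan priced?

5%

Credit score 758 ≥ 630; Total monthly debts = (25 + 780 + 1,670 + 2,315) = 4,790. DTI: 4,790 ÷ 13,800 = 34.7%, within the 38% cap
Loan-to-value = 70,200/68,500 = 102.5% — pass (110% max)
Credit 758 → row 720+; LTV 102.5% → column 90.01–104%. Grid cell → 5%.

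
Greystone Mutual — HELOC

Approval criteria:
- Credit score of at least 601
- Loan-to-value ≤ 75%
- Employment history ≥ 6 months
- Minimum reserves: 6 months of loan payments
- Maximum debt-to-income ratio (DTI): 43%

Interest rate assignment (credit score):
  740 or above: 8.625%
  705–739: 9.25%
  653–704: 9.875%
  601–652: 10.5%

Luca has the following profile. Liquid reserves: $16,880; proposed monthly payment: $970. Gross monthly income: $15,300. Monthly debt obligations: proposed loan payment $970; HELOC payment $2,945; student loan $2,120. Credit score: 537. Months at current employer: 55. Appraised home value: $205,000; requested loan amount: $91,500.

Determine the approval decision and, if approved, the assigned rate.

Credit score 537 < 601 (below minimum)
Total monthly debts = (970 + 2,945 + 2,120) = 6,035. Debt-to-income = 6,035/15,300 = 39.4% — meets 43% limit
Reserves: 16,880 ÷ 970 = 17.4 months (meets 6-month minimum)
Loan-to-value = 91,500/205,000 = 44.6% — pass (75% max)
Employment 55 ≥ 6 months
Not all requirements met → denied.

Denied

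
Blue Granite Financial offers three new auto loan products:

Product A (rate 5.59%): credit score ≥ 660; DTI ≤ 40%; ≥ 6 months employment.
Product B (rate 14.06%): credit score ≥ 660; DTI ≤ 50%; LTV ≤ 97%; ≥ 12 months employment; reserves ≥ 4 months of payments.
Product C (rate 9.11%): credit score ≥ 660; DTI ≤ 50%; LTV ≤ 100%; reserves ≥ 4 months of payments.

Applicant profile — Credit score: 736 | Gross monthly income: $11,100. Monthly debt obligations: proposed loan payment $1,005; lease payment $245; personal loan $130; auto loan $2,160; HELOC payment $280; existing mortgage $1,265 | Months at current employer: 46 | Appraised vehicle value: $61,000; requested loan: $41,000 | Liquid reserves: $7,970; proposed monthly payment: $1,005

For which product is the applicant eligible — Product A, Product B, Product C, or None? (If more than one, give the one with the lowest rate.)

Product C

Total debts = (1,005 + 245 + 130 + 2,160 + 280 + 1,265) = 5,085; DTI = 5,085/11,100 = 45.8%.
LTV = 41,000/61,000 = 67.2%.
Reserves = 7,970/1,005 = 7.9 months.
Product A: score 736 ≥ 660; DTI 45.8% > 40%; employment 46 ≥ 6 mo → does not qualify.
Product B: score 736 ≥ 660; DTI 45.8% ≤ 50%; LTV 67.2% ≤ 97%; employment 46 ≥ 12 mo; reserves 7.9 ≥ 4 mo → qualifies.
Product C: score 736 ≥ 660; DTI 45.8% ≤ 50%; LTV 67.2% ≤ 100%; reserves 7.9 ≥ 4 mo → qualifies.
Qualifying: Product B, Product C. Lowest rate is 9.11% → Product C.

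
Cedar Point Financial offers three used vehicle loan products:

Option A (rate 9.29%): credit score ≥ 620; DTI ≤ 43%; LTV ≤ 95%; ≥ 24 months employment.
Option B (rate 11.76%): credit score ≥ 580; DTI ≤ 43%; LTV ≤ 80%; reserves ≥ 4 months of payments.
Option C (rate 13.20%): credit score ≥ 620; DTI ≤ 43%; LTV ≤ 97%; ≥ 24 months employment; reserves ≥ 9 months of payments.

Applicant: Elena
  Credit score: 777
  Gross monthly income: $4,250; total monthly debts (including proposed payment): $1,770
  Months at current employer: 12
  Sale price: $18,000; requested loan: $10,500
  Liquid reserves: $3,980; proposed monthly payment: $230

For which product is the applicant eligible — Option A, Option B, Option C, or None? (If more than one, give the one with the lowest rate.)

Option B

DTI = 1,770/4,250 = 41.6%.
LTV = 10,500/18,000 = 58.3%.
Reserves = 3,980/230 = 17.3 months.
Option A: score 777 ≥ 620; DTI 41.6% ≤ 43%; LTV 58.3% ≤ 95%; employment 12 < 24 mo → does not qualify.
Option B: score 777 ≥ 580; DTI 41.6% ≤ 43%; LTV 58.3% ≤ 80%; reserves 17.3 ≥ 4 mo → qualifies.
Option C: score 777 ≥ 620; DTI 41.6% ≤ 43%; LTV 58.3% ≤ 97%; employment 12 < 24 mo; reserves 17.3 ≥ 9 mo → does not qualify.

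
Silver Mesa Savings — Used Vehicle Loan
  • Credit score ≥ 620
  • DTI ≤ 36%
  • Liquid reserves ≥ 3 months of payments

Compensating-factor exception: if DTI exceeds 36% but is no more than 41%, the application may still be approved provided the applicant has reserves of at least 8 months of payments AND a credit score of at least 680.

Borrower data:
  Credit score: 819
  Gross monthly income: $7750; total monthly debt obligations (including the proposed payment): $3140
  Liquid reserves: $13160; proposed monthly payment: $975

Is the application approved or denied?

Approved

Credit score 819 ≥ 620 (meets base)
DTI: 3,140 ÷ 7,750 = 40.5%, over the 36% base limit.
Liquid reserves cover 13,160/975 = 13.5 months — ≥ 3 required
DTI 40.5% is within the 36%–41% exception band; checking compensating factors.
Override check — reserves: 13.5 mo (ok); score: 819 (ok).
Both override conditions satisfied; DTI exception granted.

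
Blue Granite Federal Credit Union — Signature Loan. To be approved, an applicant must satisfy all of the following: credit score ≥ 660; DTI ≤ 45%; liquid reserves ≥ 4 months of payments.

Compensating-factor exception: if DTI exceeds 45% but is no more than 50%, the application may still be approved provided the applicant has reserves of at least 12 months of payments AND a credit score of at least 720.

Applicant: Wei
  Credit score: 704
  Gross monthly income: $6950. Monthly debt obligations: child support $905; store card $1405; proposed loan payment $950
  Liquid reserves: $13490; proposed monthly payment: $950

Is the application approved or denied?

Credit score 704 ≥ 660 (meets base)
Total debts = (905 + 1,405 + 950) = 3,260. DTI = 3,260/6,950 = 46.9% > 45% — standard DTI limit exceeded.
Reserves: 13,490 ÷ 950 = 14.2 months (meets 4-month minimum)
DTI 46.9% is within the 45%–50% exception band; checking compensating factors.
Reserves 14.2 ≥ 12 months; credit score 704 < 720.
Override conditions not both satisfied; exception does not apply.

Denied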